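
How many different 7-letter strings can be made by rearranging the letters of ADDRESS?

1260

Letter multiplicities in ADDRESS: A×1, D×2, E×1, R×1, S×2.
So there are 7! / (2!·2!) = 1260 distinguishable arrangements.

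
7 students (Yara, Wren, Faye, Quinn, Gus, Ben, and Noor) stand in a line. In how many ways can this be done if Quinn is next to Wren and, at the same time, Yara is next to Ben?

Treat {Quinn,Wren} as one block (2 orders) and {Yara,Ben} as another (2 orders).
That leaves 5 units to arrange: 2 × 2 × 5! = 4 × 120 = 480.

480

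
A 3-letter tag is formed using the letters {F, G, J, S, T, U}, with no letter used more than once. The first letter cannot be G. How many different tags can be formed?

The first letter has 6−1 = 5 choices (anything except G).
The remaining 2 letters are filled from the other 5 symbols without repetition: 5 × 4 = 20.
Total: 5 × 20 = 100.

100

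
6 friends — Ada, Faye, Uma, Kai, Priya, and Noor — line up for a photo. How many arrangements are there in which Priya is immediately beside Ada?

Place the 4 others and the Priya-Ada pair as 5 objects in a line; the pair has 2 internal arrangements.
That gives 2 × 5! = 2 × 120 = 240.

240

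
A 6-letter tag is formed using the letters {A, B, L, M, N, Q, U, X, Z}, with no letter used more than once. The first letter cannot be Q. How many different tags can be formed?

53760

The first letter has 9−1 = 8 choices (anything except Q).
The remaining 5 letters are filled from the other 8 symbols without repetition: 8 × 7 × 6 × 5 × 4 = 6720.
Total: 8 × 6720 = 53760.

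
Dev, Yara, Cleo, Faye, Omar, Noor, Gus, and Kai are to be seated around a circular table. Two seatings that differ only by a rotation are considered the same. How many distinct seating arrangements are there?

Fix one person's seat to break rotational symmetry; the remaining 7 people can be arranged in (7)! = 5040 ways.

5040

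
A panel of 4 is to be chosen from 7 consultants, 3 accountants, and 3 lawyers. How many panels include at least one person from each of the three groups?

Total 4-person selections from all 13: C(13,4) = 715.
Subtract selections that omit an entire group: no consultants → C(6,4) = 15; no accountants → C(10,4) = 210; no lawyers → C(10,4) = 210.
Add back selections omitting two groups (i.e. drawn from a single group): C(7,4) + C(3,4) + C(3,4) = 35.
By inclusion–exclusion: 715 − 435 + 35 = 315.

315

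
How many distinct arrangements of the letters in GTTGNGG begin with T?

30

With the first slot taken by T, it remains to arrange the other 6 letters (GTGNGG).
Those 6 letters have G appearing 4 times, giving (6)!/(4!) = 30.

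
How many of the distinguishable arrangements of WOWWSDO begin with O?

With the first slot taken by O, it remains to arrange the other 6 letters (WWWSDO).
Those 6 letters have W appearing 3 times, giving (6)!/(3!) = 120.

120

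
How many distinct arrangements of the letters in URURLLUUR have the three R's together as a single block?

Treat the 3 copies of R as a single block. The multiset to arrange is then {RRR, L, L, U, U, U, U}, 7 items in all.
That gives (7)!/(4!·2!) = 105 arrangements.

105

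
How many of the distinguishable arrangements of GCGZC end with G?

With the last slot taken by G, it remains to arrange the other 4 letters (CGZC).
Those 4 letters have C appearing twice, giving (4)!/(2!) = 12.

12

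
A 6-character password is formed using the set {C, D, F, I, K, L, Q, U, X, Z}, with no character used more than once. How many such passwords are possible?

151200

With no repetition, fill the 6 characters in order: 10 choices, then 9, down to 5.
That product is 10 × 9 × 8 × 7 × 6 × 5 = 151200.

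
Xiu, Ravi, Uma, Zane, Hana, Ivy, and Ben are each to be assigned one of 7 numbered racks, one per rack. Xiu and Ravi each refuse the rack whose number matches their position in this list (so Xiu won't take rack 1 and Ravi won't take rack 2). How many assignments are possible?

Let Aᵢ (for i ∈ {1, 2}) be the placements that put person i in their forbidden rack. Any j of these fix j positions, leaving (7−j)! ways to fill the rest, and there are C(2,j) ways to pick which j.
By inclusion–exclusion, the number of valid placements is Σ_{j=0}^{2} (−1)^j C(2,j)·(7−j)!.
Computing: 5040 − 1440 + 120 = 3720.

3720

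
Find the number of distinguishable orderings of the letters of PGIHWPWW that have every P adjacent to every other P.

Treat the 2 copies of P as a single block. The multiset to arrange is then {PP, G, H, I, W, W, W}, 7 items in all.
That gives (7)!/(3!) = 840 arrangements.

840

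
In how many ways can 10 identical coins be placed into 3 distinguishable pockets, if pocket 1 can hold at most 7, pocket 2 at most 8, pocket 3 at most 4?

36

By stars and bars, unrestricted non-negative solutions to x_1+…+x_3 = 10 number C(10+2,2) = 66.
Subtract solutions that violate a single cap (substitute x_i' = x_i − (cap_i+1)): x_1 ≥ 8 gives C(4,2) = 6; x_2 ≥ 9 gives C(3,2) = 3; x_3 ≥ 5 gives C(7,2) = 21. Together 30.
No two caps can be exceeded simultaneously, so the pair terms are all 0.
By inclusion–exclusion the count is 66 − 30 + 0 = 36.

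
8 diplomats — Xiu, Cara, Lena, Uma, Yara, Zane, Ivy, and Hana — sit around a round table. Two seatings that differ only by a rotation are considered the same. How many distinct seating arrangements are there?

Around a circle, 8 distinct people have 8!/8 = (7)! = 5040 rotationally distinct seatings.

5040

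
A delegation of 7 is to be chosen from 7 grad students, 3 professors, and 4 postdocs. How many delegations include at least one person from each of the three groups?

With no constraint there are C(14,7) = 3432 possible selections.
Selections missing a whole group: no grad students → C(7,7) = 1; no professors → C(11,7) = 330; no postdocs → C(10,7) = 120.
Add back selections omitting two groups (i.e. drawn from a single group): C(7,7) + C(3,7) + C(4,7) = 1.
By inclusion–exclusion: 3432 − 451 + 1 = 2982.

2982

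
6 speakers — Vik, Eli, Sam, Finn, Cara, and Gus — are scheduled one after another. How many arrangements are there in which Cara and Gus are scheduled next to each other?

Glue Cara and Gus into one block (2 internal orders), leaving 5 units to arrange in a row.
So the count is 2·(5)! = 240.

240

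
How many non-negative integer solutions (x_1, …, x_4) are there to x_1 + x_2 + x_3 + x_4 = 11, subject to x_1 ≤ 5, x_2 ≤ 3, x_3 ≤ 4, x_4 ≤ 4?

50

By stars and bars, unrestricted non-negative solutions to x_1+…+x_4 = 11 number C(11+3,3) = 364.
Subtract solutions that violate a single cap (substitute x_i' = x_i − (cap_i+1)): x_1 ≥ 6 gives C(8,3) = 56; x_2 ≥ 4 gives C(10,3) = 120; x_3 ≥ 5 gives C(9,3) = 84; x_4 ≥ 5 gives C(9,3) = 84. Together 344.
Add back pairs where two caps are both exceeded: 4 + 1 + 1 + 10 + 10 + 4 = 30.
By inclusion–exclusion the count is 364 − 344 + 30 = 50.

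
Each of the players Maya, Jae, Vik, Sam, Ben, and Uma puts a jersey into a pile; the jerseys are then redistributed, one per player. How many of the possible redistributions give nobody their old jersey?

Count assignments avoiding every fixed point. For any j of the 6 players fixed to their old jersey, the other 6−j can be arranged in (6−j)! ways.
By inclusion–exclusion this is Σ_{j=0}^{6} (−1)^j C(6,j)·(6−j)!.
Computing: 720 − 720 + 360 − 120 + 30 − 6 + 1 = 265.

265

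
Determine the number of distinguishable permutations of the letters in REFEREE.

105

The 7 letters of REFEREE have repeats: E appearing 4 times and R appearing twice.
The number of distinct arrangements is 7!/(4!·2!) = 5040/48 = 105.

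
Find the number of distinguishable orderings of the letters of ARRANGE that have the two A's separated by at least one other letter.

900

Total arrangements of ARRANGE: 7!/(2!·2!) = 1260.
If the two A's are adjacent, glue them into one block, leaving 6 items to arrange: (6)!/(2!) = 360 ways.
Subtracting, 1260 − 360 = 900 arrangements keep the A's apart.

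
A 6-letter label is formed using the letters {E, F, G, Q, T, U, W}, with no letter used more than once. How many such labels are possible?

5040

This is a permutation of 6 out of 7: P(7,6) = 7!/1!.
7 × 6 × 5 × 4 × 3 × 2 = 5040.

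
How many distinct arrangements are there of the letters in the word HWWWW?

5

The 5 letters of HWWWW have repeats: W appearing 4 times.
The number of distinct arrangements is 5!/(4!) = 120/24 = 5.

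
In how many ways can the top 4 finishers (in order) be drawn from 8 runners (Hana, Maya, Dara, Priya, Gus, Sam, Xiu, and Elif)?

1680

This is an ordered selection of 4 from 8: P(8,4).
That gives 8 × 7 × 6 × 5 = 1680.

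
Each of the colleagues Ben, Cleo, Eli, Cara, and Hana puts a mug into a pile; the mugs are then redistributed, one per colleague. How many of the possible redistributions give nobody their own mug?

Count assignments avoiding every fixed point. For any j of the 5 colleagues fixed to their own mug, the other 5−j can be arranged in (5−j)! ways.
By inclusion–exclusion this is Σ_{j=0}^{5} (−1)^j C(5,j)·(5−j)!.
Computing: 120 − 120 + 60 − 20 + 5 − 1 = 44.

44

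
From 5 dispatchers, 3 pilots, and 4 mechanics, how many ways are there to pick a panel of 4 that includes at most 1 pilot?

Split by how many pilots are chosen (0 through 1).
Sum: C(3,0)·C(9,4) + C(3,1)·C(9,3) = 126 + 252 = 378.

378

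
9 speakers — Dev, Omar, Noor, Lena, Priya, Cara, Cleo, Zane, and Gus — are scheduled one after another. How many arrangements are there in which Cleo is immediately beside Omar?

80640

Glue Cleo and Omar into one block (2 internal orders), leaving 8 units to arrange in a row.
So the count is 2·(8)! = 80640.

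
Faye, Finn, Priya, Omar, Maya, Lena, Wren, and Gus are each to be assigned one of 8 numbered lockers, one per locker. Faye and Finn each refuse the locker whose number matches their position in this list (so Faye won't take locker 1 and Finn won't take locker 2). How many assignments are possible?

Let Aᵢ (for i ∈ {1, 2}) be the placements that put person i in their forbidden locker. Any j of these fix j positions, leaving (8−j)! ways to fill the rest, and there are C(2,j) ways to pick which j.
By inclusion–exclusion, the number of valid placements is Σ_{j=0}^{2} (−1)^j C(2,j)·(8−j)!.
Computing: 40320 − 10080 + 720 = 30960.

30960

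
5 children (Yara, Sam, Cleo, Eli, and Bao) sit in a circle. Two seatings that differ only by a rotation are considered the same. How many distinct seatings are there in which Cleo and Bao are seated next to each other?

12

Glue Cleo and Bao into a block (2 internal orders). Seating 4 units around a circle gives (3)! arrangements.
So 2 × (3)! = 2 × 6 = 12.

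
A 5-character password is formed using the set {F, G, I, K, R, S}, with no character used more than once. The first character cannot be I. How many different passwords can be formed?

600

The first character has 6−1 = 5 choices (anything except I).
The remaining 4 characters are filled from the other 5 symbols without repetition: 5 × 4 × 3 × 2 = 120.
Total: 5 × 120 = 600.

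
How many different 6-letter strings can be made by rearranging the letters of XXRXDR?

Letter multiplicities in XXRXDR: D×1, R×2, X×3.
The number of distinct arrangements is 6!/(3!·2!) = 720/12 = 60.

60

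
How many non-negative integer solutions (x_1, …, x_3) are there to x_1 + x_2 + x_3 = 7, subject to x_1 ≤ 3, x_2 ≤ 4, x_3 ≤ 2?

Without the upper bounds there are C(9,2) = 36 ways to split 7 among 3 variables.
Subtract solutions that violate a single cap (substitute x_i' = x_i − (cap_i+1)): x_1 ≥ 4 gives C(5,2) = 10; x_2 ≥ 5 gives C(4,2) = 6; x_3 ≥ 3 gives C(6,2) = 15. Together 31.
Add back pairs where two caps are both exceeded: 0 + 1 + 0 = 1.
By inclusion–exclusion the count is 36 − 31 + 1 = 6.

6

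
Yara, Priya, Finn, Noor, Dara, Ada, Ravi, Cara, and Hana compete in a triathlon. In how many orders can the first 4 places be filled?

3024

There are 9 choices for 1st place, 8 for 2nd, and so on down to 6 for position 4.
That gives 9 × 8 × 7 × 6 = 3024.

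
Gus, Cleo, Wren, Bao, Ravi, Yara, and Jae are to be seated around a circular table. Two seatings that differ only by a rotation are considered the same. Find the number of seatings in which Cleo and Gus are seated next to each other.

240

Glue Cleo and Gus into a block (2 internal orders). Seating 6 units around a circle gives (5)! arrangements.
So 2 × (5)! = 2 × 120 = 240.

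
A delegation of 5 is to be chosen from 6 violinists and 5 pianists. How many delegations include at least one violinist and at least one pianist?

455

Unrestricted: C(11,5) = 462 ways to pick any 5 of the 11.
Subtract selections that omit an entire group: no violinists → C(5,5) = 1; no pianists → C(6,5) = 6.
Both groups omitted at once is impossible, so 462 − 7 = 455.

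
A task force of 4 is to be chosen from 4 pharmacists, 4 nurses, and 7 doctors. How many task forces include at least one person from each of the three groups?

672

Total 4-person selections from all 15: C(15,4) = 1365.
Selections missing a whole group: no pharmacists → C(11,4) = 330; no nurses → C(11,4) = 330; no doctors → C(8,4) = 70.
Add back selections omitting two groups (i.e. drawn from a single group): C(4,4) + C(4,4) + C(7,4) = 37.
By inclusion–exclusion: 1365 − 730 + 37 = 672.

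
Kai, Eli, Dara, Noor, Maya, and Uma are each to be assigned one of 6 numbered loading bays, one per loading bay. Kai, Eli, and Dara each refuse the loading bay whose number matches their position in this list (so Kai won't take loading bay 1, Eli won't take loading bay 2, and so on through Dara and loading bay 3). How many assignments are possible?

426

Let Aᵢ (for i ∈ {1, 2, 3}) be the placements that put person i in their forbidden loading bay. Any j of these fix j positions, leaving (6−j)! ways to fill the rest, and there are C(3,j) ways to pick which j.
By inclusion–exclusion, the number of valid placements is Σ_{j=0}^{3} (−1)^j C(3,j)·(6−j)!.
Computing: 720 − 360 + 72 − 6 = 426.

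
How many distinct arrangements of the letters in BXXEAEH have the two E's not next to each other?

There are 7!/(2!·2!) = 1260 arrangements of BXXEAEH in total.
If the two E's are adjacent, glue them into one block, leaving 6 items to arrange: (6)!/(2!) = 360 ways.
Subtracting, 1260 − 360 = 900 arrangements keep the E's apart.

900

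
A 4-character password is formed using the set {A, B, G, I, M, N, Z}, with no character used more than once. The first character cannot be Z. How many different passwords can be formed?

The first character has 7−1 = 6 choices (anything except Z).
The remaining 3 characters are filled from the other 6 symbols without repetition: 6 × 5 × 4 = 120.
Total: 6 × 120 = 720.

720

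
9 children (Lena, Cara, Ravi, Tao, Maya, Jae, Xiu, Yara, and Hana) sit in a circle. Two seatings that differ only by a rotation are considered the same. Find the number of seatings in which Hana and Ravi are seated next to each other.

10080

Treat {Hana, Ravi} as one unit (2 internal orders) and seat the resulting 8 units around the table: (7)! circular arrangements.
So 2 × (7)! = 2 × 5040 = 10080.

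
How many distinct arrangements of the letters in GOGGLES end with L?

120

With the last slot taken by L, it remains to arrange the other 6 letters (GOGGES).
Those 6 letters have G appearing 3 times, giving (6)!/(3!) = 120.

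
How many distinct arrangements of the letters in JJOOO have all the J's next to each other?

Treat the 2 copies of J as a single block. The multiset to arrange is then {JJ, O, O, O}, 4 items in all.
That gives (4)!/(3!) = 4 arrangements.

4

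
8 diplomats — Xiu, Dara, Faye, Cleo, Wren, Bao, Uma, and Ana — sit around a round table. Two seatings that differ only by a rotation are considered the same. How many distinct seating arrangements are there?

Around a circle, 8 distinct people have 8!/8 = (7)! = 5040 rotationally distinct seatings.

5040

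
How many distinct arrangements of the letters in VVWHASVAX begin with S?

3360

Fix S in the first position and arrange the remaining 8 letters.
Those 8 letters have A appearing twice and V appearing 3 times, giving (8)!/(3!·2!) = 3360.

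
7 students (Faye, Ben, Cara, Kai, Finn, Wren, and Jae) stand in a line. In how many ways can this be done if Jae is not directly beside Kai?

3600

Of the 7! = 5040 arrangements, those with Jae and Kai adjacent number 2 × 6! = 1440 (treat the pair as a block with 2 internal orders).
So 5040 − 1440 = 3600 arrangements keep them apart.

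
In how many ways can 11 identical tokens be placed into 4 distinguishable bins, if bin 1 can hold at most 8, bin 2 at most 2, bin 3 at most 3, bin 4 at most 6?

74

Ignoring the caps, the number of non-negative solutions to x_1+…+x_4 = 11 is C(14,3) = 364.
Subtract solutions that violate a single cap (substitute x_i' = x_i − (cap_i+1)): x_1 ≥ 9 gives C(5,3) = 10; x_2 ≥ 3 gives C(11,3) = 165; x_3 ≥ 4 gives C(10,3) = 120; x_4 ≥ 7 gives C(7,3) = 35. Together 330.
Add back pairs where two caps are both exceeded: 0 + 0 + 0 + 35 + 4 + 1 = 40.
By inclusion–exclusion the count is 364 − 330 + 40 = 74.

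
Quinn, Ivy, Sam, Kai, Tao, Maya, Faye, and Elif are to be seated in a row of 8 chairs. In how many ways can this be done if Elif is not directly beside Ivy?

30240

There are 8! = 40320 arrangements in all. If Elif and Ivy are adjacent, merging them into one block gives 2·(7)! = 10080 arrangements.
So 40320 − 10080 = 30240 arrangements keep them apart.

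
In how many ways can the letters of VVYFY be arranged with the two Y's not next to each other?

There are 5!/(2!·2!) = 30 arrangements of VVYFY in total.
If the two Y's are adjacent, glue them into one block, leaving 4 items to arrange: (4)!/(2!) = 12 ways.
Subtracting, 30 − 12 = 18 arrangements keep the Y's apart.

18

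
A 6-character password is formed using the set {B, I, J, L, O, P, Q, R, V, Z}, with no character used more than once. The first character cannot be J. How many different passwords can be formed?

The first character has 10−1 = 9 choices (anything except J).
The remaining 5 characters are filled from the other 9 symbols without repetition: 9 × 8 × 7 × 6 × 5 = 15120.
Total: 9 × 15120 = 136080.

136080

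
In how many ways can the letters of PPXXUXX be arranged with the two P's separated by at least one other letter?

75

There are 7!/(4!·2!) = 105 arrangements of PPXXUXX in total.
If the two P's are adjacent, glue them into one block, leaving 6 items to arrange: (6)!/(4!) = 30 ways.
Hence 105 − 30 = 75.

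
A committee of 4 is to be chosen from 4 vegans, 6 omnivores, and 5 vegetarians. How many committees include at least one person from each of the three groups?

With no constraint there are C(15,4) = 1365 possible selections.
Subtract selections that omit an entire group: no vegans → C(11,4) = 330; no omnivores → C(9,4) = 126; no vegetarians → C(10,4) = 210.
Add back selections omitting two groups (i.e. drawn from a single group): C(4,4) + C(6,4) + C(5,4) = 21.
By inclusion–exclusion: 1365 − 666 + 21 = 720.

720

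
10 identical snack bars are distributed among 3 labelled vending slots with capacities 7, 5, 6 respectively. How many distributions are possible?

Ignoring the caps, the number of non-negative solutions to x_1+…+x_3 = 10 is C(12,2) = 66.
Subtract solutions that violate a single cap (substitute x_i' = x_i − (cap_i+1)): x_1 ≥ 8 gives C(4,2) = 6; x_2 ≥ 6 gives C(6,2) = 15; x_3 ≥ 7 gives C(5,2) = 10. Together 31.
No two caps can be exceeded simultaneously, so the pair terms are all 0.
By inclusion–exclusion the count is 66 − 31 + 0 = 35.

35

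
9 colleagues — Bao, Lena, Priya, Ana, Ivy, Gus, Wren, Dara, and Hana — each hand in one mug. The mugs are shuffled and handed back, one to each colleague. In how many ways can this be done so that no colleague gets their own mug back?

133496

Count assignments avoiding every fixed point. For any j of the 9 colleagues fixed to their own mug, the other 9−j can be arranged in (9−j)! ways.
By inclusion–exclusion this is Σ_{j=0}^{9} (−1)^j C(9,j)·(9−j)!.
Computing: 362880 − 362880 + 181440 − 60480 + 15120 − 3024 + 504 − 72 + 9 − 1 = 133496.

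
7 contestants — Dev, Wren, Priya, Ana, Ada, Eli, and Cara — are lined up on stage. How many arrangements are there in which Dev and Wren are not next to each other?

3600

There are 7! = 5040 arrangements in all. If Dev and Wren are adjacent, merging them into one block gives 2·(6)! = 1440 arrangements.
Complementary counting: 5040 − 1440 = 3600.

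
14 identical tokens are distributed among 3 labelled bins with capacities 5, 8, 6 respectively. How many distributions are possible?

Ignoring the caps, the number of non-negative solutions to x_1+…+x_3 = 14 is C(16,2) = 120.
Subtract solutions that violate a single cap (substitute x_i' = x_i − (cap_i+1)): x_1 ≥ 6 gives C(10,2) = 45; x_2 ≥ 9 gives C(7,2) = 21; x_3 ≥ 7 gives C(9,2) = 36. Together 102.
Add back pairs where two caps are both exceeded: 0 + 3 + 0 = 3.
By inclusion–exclusion the count is 120 − 102 + 3 = 21.

21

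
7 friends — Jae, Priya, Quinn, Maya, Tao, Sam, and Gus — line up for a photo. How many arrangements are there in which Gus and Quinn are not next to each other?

3600

There are 7! = 5040 arrangements in all. If Gus and Quinn are adjacent, merging them into one block gives 2·(6)! = 1440 arrangements.
Complementary counting: 5040 − 1440 = 3600.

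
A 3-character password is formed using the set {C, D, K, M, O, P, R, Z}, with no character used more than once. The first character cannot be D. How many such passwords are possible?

The first character has 8−1 = 7 choices (anything except D).
The remaining 2 characters are filled from the other 7 symbols without repetition: 7 × 6 = 42.
Total: 7 × 42 = 294.

294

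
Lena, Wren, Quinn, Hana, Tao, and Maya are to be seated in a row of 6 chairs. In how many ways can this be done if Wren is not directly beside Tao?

480

There are 6! = 720 arrangements in all. If Wren and Tao are adjacent, merging them into one block gives 2·(5)! = 240 arrangements.
So 720 − 240 = 480 arrangements keep them apart.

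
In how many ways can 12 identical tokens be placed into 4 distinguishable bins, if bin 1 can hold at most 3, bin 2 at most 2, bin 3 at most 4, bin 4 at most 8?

By stars and bars, unrestricted non-negative solutions to x_1+…+x_4 = 12 number C(12+3,3) = 455.
Subtract solutions that violate a single cap (substitute x_i' = x_i − (cap_i+1)): x_1 ≥ 4 gives C(11,3) = 165; x_2 ≥ 3 gives C(12,3) = 220; x_3 ≥ 5 gives C(10,3) = 120; x_4 ≥ 9 gives C(6,3) = 20. Together 525.
Add back pairs where two caps are both exceeded: 56 + 20 + 0 + 35 + 1 + 0 = 112.
Subtract triples: 1 + 0 + 0 + 0 = 1.
By inclusion–exclusion the count is 455 − 525 + 112 − 1 = 41.

41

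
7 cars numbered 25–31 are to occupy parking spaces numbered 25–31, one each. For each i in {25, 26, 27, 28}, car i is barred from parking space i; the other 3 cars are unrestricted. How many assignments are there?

2790

Let Aᵢ (for 25 ≤ i ≤ 28) be the placements that put car i in its forbidden parking space. Any j of these fix j positions, leaving (7−j)! ways to fill the rest, and there are C(4,j) ways to pick which j.
By inclusion–exclusion, the number of valid placements is Σ_{j=0}^{4} (−1)^j C(4,j)·(7−j)!.
Computing: 5040 − 2880 + 720 − 96 + 6 = 2790.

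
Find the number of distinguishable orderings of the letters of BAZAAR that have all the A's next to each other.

Treat the 3 copies of A as a single block. The multiset to arrange is then {AAA, B, R, Z}, 4 items in all.
All 4 items are distinct, so there are (4)! = 24 arrangements.

24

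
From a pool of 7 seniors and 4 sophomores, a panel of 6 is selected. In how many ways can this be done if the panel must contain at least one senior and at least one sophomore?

Total 6-person selections from all 11: C(11,6) = 462.
Selections missing a whole group: no seniors → C(4,6) = 0; no sophomores → C(7,6) = 7.
Both groups omitted at once is impossible, so 462 − 7 = 455.

455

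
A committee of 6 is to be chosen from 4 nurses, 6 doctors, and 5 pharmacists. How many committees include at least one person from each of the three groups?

Total 6-person selections from all 15: C(15,6) = 5005.
Selections missing a whole group: no nurses → C(11,6) = 462; no doctors → C(9,6) = 84; no pharmacists → C(10,6) = 210.
Add back selections omitting two groups (i.e. drawn from a single group): C(4,6) + C(6,6) + C(5,6) = 1.
By inclusion–exclusion: 5005 − 756 + 1 = 4250.

4250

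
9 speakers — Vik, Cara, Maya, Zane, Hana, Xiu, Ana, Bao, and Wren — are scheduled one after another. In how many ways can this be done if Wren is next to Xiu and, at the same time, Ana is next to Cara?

20160

Treat {Wren,Xiu} as one block (2 orders) and {Ana,Cara} as another (2 orders).
That leaves 7 units to arrange: 2 × 2 × 7! = 4 × 5040 = 20160.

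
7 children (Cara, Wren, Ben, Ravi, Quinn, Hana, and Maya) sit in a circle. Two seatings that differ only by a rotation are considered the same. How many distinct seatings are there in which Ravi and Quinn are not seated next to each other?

480

Without the restriction there are (6)! = 720 seatings.
Those with Ravi next to Quinn: fuse the pair into one unit and seat 6 units around a circle — 2·(5)! = 240.
Subtracting, 720 − 240 = 480.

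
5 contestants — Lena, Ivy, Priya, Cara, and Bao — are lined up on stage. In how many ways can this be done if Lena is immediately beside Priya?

Glue Lena and Priya into one block (2 internal orders), leaving 4 units to arrange in a row.
That gives 2 × 4! = 2 × 24 = 48.

48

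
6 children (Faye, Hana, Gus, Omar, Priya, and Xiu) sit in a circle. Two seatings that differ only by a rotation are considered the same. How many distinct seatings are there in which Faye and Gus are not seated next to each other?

72

Without the restriction there are (5)! = 120 seatings.
Seatings with Faye beside Gus: treat them as a block with 2 internal orders, giving 2 × (4)! = 48.
Subtracting, 120 − 48 = 72.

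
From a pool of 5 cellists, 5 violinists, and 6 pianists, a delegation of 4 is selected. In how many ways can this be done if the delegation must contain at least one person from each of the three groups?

975

With no constraint there are C(16,4) = 1820 possible selections.
Subtract selections that omit an entire group: no cellists → C(11,4) = 330; no violinists → C(11,4) = 330; no pianists → C(10,4) = 210.
Add back selections omitting two groups (i.e. drawn from a single group): C(5,4) + C(5,4) + C(6,4) = 25.
By inclusion–exclusion: 1820 − 870 + 25 = 975.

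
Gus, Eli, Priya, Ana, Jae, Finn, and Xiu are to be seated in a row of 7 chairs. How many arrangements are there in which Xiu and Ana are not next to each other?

3600

There are 7! = 5040 arrangements in all. If Xiu and Ana are adjacent, merging them into one block gives 2·(6)! = 1440 arrangements.
Complementary counting: 5040 − 1440 = 3600.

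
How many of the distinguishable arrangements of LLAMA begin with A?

With the first slot taken by A, it remains to arrange the other 4 letters (LLMA).
Those 4 letters have L appearing twice, giving (4)!/(2!) = 12.

12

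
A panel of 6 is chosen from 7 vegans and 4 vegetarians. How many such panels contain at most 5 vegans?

Split by how many vegans are chosen (0 through 5).
Sum: C(7,0)·C(4,6) + C(7,1)·C(4,5) + C(7,2)·C(4,4) + C(7,3)·C(4,3) + C(7,4)·C(4,2) + C(7,5)·C(4,1) = 0 + 0 + 21 + 140 + 210 + 84 = 455.

455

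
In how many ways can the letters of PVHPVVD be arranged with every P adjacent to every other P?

120

Treat the 2 copies of P as a single block. The multiset to arrange is then {PP, D, H, V, V, V}, 6 items in all.
That gives (6)!/(3!) = 120 arrangements.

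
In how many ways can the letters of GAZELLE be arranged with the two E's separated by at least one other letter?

Total arrangements of GAZELLE: 7!/(2!·2!) = 1260.
If the two E's are adjacent, glue them into one block, leaving 6 items to arrange: (6)!/(2!) = 360 ways.
Hence 1260 − 360 = 900.

900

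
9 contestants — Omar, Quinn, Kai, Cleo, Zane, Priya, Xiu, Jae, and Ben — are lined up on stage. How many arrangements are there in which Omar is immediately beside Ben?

Treat {Omar, Ben} as a single unit. There are 8 units to order, and the pair itself can be ordered 2 ways.
So the count is 2·(8)! = 80640.

80640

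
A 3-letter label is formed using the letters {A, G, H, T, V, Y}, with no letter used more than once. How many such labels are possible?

120

Choose and order 3 of the 6 symbols: the first letter has 6 options, the next 5, then 4.
That product is 6 × 5 × 4 = 120.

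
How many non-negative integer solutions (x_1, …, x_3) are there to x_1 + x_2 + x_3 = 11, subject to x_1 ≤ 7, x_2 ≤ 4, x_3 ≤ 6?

By stars and bars, unrestricted non-negative solutions to x_1+…+x_3 = 11 number C(11+2,2) = 78.
Subtract solutions that violate a single cap (substitute x_i' = x_i − (cap_i+1)): x_1 ≥ 8 gives C(5,2) = 10; x_2 ≥ 5 gives C(8,2) = 28; x_3 ≥ 7 gives C(6,2) = 15. Together 53.
No two caps can be exceeded simultaneously, so the pair terms are all 0.
By inclusion–exclusion the count is 78 − 53 + 0 = 25.

25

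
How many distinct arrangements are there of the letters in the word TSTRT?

20

The 5 letters of TSTRT have repeats: T appearing 3 times.
So there are 5! / (3!) = 20 distinguishable arrangements.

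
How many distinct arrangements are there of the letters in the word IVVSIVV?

105

Letter multiplicities in IVVSIVV: I×2, S×1, V×4.
Dividing 7! = 5040 by 4!·2! = 48 for the repeated letters gives 105.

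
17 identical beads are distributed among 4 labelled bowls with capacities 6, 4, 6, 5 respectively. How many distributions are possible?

Ignoring the caps, the number of non-negative solutions to x_1+…+x_4 = 17 is C(20,3) = 1140.
Subtract solutions that violate a single cap (substitute x_i' = x_i − (cap_i+1)): x_1 ≥ 7 gives C(13,3) = 286; x_2 ≥ 5 gives C(15,3) = 455; x_3 ≥ 7 gives C(13,3) = 286; x_4 ≥ 6 gives C(14,3) = 364. Together 1391.
Add back pairs where two caps are both exceeded: 56 + 20 + 35 + 56 + 84 + 35 = 286.
By inclusion–exclusion the count is 1140 − 1391 + 286 = 35.

35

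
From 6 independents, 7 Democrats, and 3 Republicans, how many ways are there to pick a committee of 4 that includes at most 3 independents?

Split by how many independents are chosen (0 through 3).
Sum: C(6,0)·C(10,4) + C(6,1)·C(10,3) + C(6,2)·C(10,2) + C(6,3)·C(10,1) = 210 + 720 + 675 + 200 = 1805.

1805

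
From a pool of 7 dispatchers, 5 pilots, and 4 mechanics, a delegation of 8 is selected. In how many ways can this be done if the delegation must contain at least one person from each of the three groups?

Unrestricted: C(16,8) = 12870 ways to pick any 8 of the 16.
Subtract selections that omit an entire group: no dispatchers → C(9,8) = 9; no pilots → C(11,8) = 165; no mechanics → C(12,8) = 495.
Add back selections omitting two groups (i.e. drawn from a single group): C(7,8) + C(5,8) + C(4,8) = 0.
By inclusion–exclusion: 12870 − 669 + 0 = 12201.

12201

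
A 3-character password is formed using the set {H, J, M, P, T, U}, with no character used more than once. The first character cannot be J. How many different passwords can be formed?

The first character has 6−1 = 5 choices (anything except J).
The remaining 2 characters are filled from the other 5 symbols without repetition: 5 × 4 = 20.
Total: 5 × 20 = 100.

100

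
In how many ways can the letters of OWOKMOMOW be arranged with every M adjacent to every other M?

Treat the 2 copies of M as a single block. The multiset to arrange is then {MM, K, O, O, O, O, W, W}, 8 items in all.
That gives (8)!/(4!·2!) = 840 arrangements.

840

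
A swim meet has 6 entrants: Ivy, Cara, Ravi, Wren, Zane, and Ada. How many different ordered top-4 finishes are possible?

360

There are 6 choices for 1st place, 5 for 2nd, and so on down to 3 for position 4.
That gives 6 × 5 × 4 × 3 = 360.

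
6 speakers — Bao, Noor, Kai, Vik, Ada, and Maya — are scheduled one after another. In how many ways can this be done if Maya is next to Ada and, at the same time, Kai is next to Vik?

Treat {Maya,Ada} as one block (2 orders) and {Kai,Vik} as another (2 orders).
That leaves 4 units to arrange: 2 × 2 × 4! = 4 × 24 = 96.

96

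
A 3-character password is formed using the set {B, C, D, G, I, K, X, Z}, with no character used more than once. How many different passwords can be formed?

336

This is a permutation of 3 out of 8: P(8,3) = 8!/5!.
8 × 7 × 6 = 336.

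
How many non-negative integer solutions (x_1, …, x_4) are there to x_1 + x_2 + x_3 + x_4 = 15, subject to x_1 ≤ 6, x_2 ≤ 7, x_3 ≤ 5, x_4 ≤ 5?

Without the upper bounds there are C(18,3) = 816 ways to split 15 among 4 variables.
Subtract solutions that violate a single cap (substitute x_i' = x_i − (cap_i+1)): x_1 ≥ 7 gives C(11,3) = 165; x_2 ≥ 8 gives C(10,3) = 120; x_3 ≥ 6 gives C(12,3) = 220; x_4 ≥ 6 gives C(12,3) = 220. Together 725.
Add back pairs where two caps are both exceeded: 1 + 10 + 10 + 4 + 4 + 20 = 49.
By inclusion–exclusion the count is 816 − 725 + 49 = 140.

140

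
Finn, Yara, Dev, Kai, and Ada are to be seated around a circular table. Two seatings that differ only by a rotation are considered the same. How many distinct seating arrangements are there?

Seat Finn anywhere (absorbing the rotational symmetry), then permute the other 4: (4)! = 24.

24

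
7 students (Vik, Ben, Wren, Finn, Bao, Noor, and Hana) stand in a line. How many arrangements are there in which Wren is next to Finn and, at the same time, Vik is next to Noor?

480

Treat {Wren,Finn} as one block (2 orders) and {Vik,Noor} as another (2 orders).
That leaves 5 units to arrange: 2 × 2 × 5! = 4 × 120 = 480.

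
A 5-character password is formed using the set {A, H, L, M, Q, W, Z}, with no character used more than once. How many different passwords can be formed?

2520

Choose and order 5 of the 7 symbols: the first character has 7 options, the next 6, and so on down to 3.
7 × 6 × 5 × 4 × 3 = 2520.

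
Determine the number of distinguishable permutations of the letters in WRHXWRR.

WRHXWRR has 7 letters with R appearing 3 times and W appearing twice.
The number of distinct arrangements is 7!/(3!·2!) = 5040/12 = 420.

420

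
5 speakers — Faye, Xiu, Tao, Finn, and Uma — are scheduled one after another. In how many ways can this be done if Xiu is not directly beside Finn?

Of the 5! = 120 arrangements, those with Xiu and Finn adjacent number 2 × 4! = 48 (treat the pair as a block with 2 internal orders).
So 120 − 48 = 72 arrangements keep them apart.

72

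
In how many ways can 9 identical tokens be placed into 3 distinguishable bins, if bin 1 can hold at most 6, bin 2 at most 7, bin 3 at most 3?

Ignoring the caps, the number of non-negative solutions to x_1+…+x_3 = 9 is C(11,2) = 55.
Subtract solutions that violate a single cap (substitute x_i' = x_i − (cap_i+1)): x_1 ≥ 7 gives C(4,2) = 6; x_2 ≥ 8 gives C(3,2) = 3; x_3 ≥ 4 gives C(7,2) = 21. Together 30.
No two caps can be exceeded simultaneously, so the pair terms are all 0.
By inclusion–exclusion the count is 55 − 30 + 0 = 25.

25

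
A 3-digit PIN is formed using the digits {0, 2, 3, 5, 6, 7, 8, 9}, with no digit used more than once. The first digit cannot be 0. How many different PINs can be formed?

The first digit has 8−1 = 7 choices (anything except 0).
The remaining 2 digits are filled from the other 7 symbols without repetition: 7 × 6 = 42.
Total: 7 × 42 = 294.

294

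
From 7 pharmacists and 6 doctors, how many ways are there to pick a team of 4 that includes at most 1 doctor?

Split by how many doctors are chosen (0 through 1).
Sum: C(6,0)·C(7,4) + C(6,1)·C(7,3) = 35 + 210 = 245.

245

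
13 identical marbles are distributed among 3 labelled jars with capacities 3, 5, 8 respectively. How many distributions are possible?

Without the upper bounds there are C(15,2) = 105 ways to split 13 among 3 jars.
Subtract solutions that violate a single cap (substitute x_i' = x_i − (cap_i+1)): x_1 ≥ 4 gives C(11,2) = 55; x_2 ≥ 6 gives C(9,2) = 36; x_3 ≥ 9 gives C(6,2) = 15. Together 106.
Add back pairs where two caps are both exceeded: 10 + 1 + 0 = 11.
By inclusion–exclusion the count is 105 − 106 + 11 = 10.

10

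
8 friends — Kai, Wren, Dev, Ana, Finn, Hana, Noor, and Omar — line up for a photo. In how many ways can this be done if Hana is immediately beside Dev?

10080

Place the 6 others and the Hana-Dev pair as 7 objects in a line; the pair has 2 internal arrangements.
So the count is 2·(7)! = 10080.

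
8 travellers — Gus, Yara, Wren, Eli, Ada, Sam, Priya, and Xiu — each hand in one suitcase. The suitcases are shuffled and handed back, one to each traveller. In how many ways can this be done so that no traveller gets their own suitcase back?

This is the derangement count D_8: permutations of 8 items with no fixed point.
By inclusion–exclusion this is Σ_{j=0}^{8} (−1)^j C(8,j)·(8−j)!.
Computing: 40320 − 40320 + 20160 − 6720 + 1680 − 336 + 56 − 8 + 1 = 14833.

14833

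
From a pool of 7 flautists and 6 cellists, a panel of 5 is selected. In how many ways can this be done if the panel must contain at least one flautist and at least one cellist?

Unrestricted: C(13,5) = 1287 ways to pick any 5 of the 13.
Subtract selections that omit an entire group: no flautists → C(6,5) = 6; no cellists → C(7,5) = 21.
Both groups omitted at once is impossible, so 1287 − 27 = 1260.

1260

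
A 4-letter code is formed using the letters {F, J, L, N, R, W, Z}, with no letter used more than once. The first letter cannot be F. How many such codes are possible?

720

The first letter has 7−1 = 6 choices (anything except F).
The remaining 3 letters are filled from the other 6 symbols without repetition: 6 × 5 × 4 = 120.
Total: 6 × 120 = 720.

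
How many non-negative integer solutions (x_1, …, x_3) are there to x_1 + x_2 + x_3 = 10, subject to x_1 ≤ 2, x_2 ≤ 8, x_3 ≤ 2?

Ignoring the caps, the number of non-negative solutions to x_1+…+x_3 = 10 is C(12,2) = 66.
Subtract solutions that violate a single cap (substitute x_i' = x_i − (cap_i+1)): x_1 ≥ 3 gives C(9,2) = 36; x_2 ≥ 9 gives C(3,2) = 3; x_3 ≥ 3 gives C(9,2) = 36. Together 75.
Add back pairs where two caps are both exceeded: 0 + 15 + 0 = 15.
By inclusion–exclusion the count is 66 − 75 + 15 = 6.

6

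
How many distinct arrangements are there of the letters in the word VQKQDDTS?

VQKQDDTS has 8 letters with D appearing twice and Q appearing twice.
Dividing 8! = 40320 by 2!·2! = 4 for the repeated letters gives 10080.

10080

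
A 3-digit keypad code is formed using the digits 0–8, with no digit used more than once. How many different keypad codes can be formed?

With no repetition, fill the 3 digits in order: 9 choices, then 8, down to 7.
That product is 9 × 8 × 7 = 504.

504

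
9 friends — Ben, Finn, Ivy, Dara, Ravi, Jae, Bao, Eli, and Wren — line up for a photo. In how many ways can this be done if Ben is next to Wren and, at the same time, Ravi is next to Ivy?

Treat {Ben,Wren} as one block (2 orders) and {Ravi,Ivy} as another (2 orders).
That leaves 7 units to arrange: 2 × 2 × 7! = 4 × 5040 = 20160.

20160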